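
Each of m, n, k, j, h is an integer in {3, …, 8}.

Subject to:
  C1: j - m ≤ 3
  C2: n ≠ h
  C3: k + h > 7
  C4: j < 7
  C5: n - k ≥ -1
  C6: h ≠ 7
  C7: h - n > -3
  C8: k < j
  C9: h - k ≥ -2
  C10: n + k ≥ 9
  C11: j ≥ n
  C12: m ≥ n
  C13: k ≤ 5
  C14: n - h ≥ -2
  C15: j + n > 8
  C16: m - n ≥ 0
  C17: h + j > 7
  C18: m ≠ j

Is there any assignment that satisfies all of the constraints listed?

Satisfiable

Take m = 5, n = 4, k = 5, j = 6, h = 3. Then constraint 1: j - m = 1; constraint 3: k + h = 8, and every other listed constraint is also met.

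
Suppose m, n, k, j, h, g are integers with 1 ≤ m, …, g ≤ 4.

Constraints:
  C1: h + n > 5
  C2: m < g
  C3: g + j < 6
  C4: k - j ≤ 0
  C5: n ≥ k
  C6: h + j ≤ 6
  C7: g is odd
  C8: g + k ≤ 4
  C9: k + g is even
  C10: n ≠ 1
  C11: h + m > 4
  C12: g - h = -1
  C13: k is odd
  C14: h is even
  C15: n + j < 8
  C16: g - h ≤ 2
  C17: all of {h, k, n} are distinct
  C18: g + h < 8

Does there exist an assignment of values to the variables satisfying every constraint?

One satisfying assignment is m = 2, n = 3, k = 1, j = 2, h = 4, g = 3.
For the less obvious constraints — constraint 1: h + n = 7; constraint 3: g + j = 5 — and the others hold by inspection.

Satisfiable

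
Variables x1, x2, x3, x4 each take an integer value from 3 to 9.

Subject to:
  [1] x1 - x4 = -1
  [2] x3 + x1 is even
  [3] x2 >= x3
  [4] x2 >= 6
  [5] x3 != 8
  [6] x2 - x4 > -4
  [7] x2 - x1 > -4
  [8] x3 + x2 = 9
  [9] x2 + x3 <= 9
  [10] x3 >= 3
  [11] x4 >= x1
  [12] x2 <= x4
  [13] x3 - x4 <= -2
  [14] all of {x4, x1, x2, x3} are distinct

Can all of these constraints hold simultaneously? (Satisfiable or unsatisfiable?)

Take x1 = 7, x2 = 6, x3 = 3, x4 = 8. Then constraint 1: x1 - x4 = -1; constraint 6: x2 - x4 = -2; constraint 7: x2 - x1 = -1, and every other listed constraint is also met.

Satisfiable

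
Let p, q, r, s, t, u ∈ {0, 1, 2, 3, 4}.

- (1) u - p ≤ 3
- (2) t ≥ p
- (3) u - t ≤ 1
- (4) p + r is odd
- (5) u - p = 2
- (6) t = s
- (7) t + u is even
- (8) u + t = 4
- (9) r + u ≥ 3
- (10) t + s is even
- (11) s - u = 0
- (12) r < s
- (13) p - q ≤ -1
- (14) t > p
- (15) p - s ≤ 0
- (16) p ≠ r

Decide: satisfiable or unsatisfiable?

One satisfying assignment is p = 0, q = 3, r = 1, s = 2, t = 2, u = 2.
For the less obvious constraints — constraint 1: u - p = 2; constraint 3: u - t = 0; constraint 5: u - p = 2 — and the others hold by inspection.

Satisfiable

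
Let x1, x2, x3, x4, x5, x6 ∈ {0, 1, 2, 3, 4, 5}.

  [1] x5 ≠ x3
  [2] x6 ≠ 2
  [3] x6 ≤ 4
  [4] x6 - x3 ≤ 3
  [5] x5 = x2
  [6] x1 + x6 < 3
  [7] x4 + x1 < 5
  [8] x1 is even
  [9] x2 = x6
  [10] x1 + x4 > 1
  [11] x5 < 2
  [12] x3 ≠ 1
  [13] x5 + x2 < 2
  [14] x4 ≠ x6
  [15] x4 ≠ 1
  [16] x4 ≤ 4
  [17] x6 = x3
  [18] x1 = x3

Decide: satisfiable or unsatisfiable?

From constraints 5, 9, and 17, x5 = x2 = x6 = x3, so x5 = x3. But constraint 1 says x5 ≠ x3. Contradiction.

Unsatisfiable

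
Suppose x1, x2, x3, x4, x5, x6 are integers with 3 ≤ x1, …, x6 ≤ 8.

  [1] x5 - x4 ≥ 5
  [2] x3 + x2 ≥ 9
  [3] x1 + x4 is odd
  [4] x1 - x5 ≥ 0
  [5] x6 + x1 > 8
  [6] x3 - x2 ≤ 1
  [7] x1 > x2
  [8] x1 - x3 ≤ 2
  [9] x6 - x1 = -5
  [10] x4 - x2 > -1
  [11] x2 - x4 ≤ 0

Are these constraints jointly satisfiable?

Unsatisfiable

Constraints 1, 4, 6, 8, and 11 give x4 − x2 ≥ 0, x2 − x3 ≥ -1, x3 − x1 ≥ -2, x1 − x5 ≥ 0, x5 − x4 ≥ 5.
Adding all 5 inequalities: the left sides telescope to 0, and the right sides sum to 0 + (-1) + (-2) + 0 + 5 = 2. So 0 ≥ 2, which is false.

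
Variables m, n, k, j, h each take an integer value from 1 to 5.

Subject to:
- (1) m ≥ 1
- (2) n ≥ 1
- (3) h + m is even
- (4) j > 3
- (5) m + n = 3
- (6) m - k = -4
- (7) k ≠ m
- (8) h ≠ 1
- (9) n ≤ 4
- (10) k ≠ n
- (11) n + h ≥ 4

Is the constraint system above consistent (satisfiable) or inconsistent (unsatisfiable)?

The assignment m = 1, n = 2, k = 5, j = 5, h = 5 works:
  constraint 5 holds since m + n = 3.
  constraint 6 holds since m - k = -4.
The rest check out directly.

Satisfiable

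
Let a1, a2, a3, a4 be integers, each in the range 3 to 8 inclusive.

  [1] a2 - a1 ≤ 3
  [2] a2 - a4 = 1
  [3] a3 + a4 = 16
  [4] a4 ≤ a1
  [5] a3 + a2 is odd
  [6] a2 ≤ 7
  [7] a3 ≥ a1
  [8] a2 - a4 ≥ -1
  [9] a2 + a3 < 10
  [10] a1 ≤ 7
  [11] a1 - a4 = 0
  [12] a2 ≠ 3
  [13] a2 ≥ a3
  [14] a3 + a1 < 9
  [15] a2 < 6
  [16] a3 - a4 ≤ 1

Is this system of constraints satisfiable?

Unsatisfiable

From constraints 6 and 13: a3 ≤ a2 ≤ 7. From constraints 4 and 10: a4 ≤ a1 ≤ 7. Hence a3 + a4 ≤ 14. But constraint 3 requires a3 + a4 = 16, and 16 > 14. Contradiction.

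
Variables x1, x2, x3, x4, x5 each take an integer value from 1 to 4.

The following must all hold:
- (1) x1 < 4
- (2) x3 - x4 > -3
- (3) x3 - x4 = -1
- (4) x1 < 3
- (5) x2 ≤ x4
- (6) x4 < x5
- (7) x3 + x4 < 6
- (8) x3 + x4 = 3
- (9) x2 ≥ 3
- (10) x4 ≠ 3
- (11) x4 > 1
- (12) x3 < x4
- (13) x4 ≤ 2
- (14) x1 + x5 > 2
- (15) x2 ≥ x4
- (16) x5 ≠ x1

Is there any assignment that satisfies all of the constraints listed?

From constraint 9: x2 ≥ 3. From constraints 5 and 13: x2 ≤ x4 and x4 ≤ 2, so x2 ≤ 2. But 2 < 3, so no value of x2 works.

Unsatisfiable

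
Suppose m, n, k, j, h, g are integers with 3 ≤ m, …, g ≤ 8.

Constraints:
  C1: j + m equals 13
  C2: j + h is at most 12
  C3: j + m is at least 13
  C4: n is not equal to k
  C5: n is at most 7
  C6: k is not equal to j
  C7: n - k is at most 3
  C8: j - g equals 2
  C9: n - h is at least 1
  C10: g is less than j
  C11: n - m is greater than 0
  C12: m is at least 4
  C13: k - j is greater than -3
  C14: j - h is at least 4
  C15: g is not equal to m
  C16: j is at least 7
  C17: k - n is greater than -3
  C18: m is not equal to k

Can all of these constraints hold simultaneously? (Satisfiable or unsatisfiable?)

Setting (m, n, k, j, h, g) = (5, 7, 6, 8, 4, 6) satisfies everything: constraint 1: j + m = 13; constraint 2: j + h = 12, and the others follow.

Satisfiable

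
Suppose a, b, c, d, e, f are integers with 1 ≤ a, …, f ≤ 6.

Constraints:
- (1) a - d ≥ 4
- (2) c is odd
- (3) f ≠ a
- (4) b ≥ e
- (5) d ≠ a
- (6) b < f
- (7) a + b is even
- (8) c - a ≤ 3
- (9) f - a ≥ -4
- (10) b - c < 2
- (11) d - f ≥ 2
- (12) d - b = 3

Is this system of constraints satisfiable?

Constraints 1, 9, and 11 give f − a ≥ -4, a − d ≥ 4, d − f ≥ 2.
Adding all 3 inequalities: the left sides telescope to 0, and the right sides sum to (-4) + 4 + 2 = 2. So 0 ≥ 2, which is false.

Unsatisfiable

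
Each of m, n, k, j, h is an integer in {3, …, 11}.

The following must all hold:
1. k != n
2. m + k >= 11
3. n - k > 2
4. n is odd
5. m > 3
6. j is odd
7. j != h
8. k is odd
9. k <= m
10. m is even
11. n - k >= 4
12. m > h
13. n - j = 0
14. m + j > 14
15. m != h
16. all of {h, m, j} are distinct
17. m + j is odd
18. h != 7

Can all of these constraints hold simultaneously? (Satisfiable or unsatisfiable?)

Setting (m, n, k, j, h) = (8, 7, 3, 7, 6) satisfies everything: constraint 2: m + k = 11; constraint 3: n - k = 4; constraint 11: n - k = 4, and the others follow.

Satisfiable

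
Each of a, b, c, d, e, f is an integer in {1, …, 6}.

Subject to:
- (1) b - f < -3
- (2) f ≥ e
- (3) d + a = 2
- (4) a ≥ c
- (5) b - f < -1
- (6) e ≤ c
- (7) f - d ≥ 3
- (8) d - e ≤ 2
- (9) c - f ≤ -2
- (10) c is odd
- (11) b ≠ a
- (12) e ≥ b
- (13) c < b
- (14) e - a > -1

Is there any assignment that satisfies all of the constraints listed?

Unsatisfiable

Constraints 6, 12, and 13 give b ≤ e, e ≤ c, c < b. Chaining: b ≤ e ≤ c < b, which forces b < b — impossible.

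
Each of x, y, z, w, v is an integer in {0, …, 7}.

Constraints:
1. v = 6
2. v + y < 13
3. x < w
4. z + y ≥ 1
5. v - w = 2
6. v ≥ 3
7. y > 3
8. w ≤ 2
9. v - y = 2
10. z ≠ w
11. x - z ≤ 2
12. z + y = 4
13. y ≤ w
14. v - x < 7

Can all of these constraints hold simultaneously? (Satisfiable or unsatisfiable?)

Unsatisfiable

From constraint 7: y ≥ 4. From constraints 8 and 13: y ≤ w and w ≤ 2, so y ≤ 2. But 2 < 4, so no value of y works.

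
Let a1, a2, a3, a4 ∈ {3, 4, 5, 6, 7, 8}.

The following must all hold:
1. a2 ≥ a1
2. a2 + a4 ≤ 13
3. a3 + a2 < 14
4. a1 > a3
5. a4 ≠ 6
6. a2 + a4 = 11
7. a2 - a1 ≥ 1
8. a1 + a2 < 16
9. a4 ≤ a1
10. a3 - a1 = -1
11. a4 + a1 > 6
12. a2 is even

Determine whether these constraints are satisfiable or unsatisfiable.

Take a1 = 5, a2 = 8, a3 = 4, a4 = 3. Then constraint 2: a2 + a4 = 11; constraint 3: a3 + a2 = 12; constraint 6: a2 + a4 = 11, and every other listed constraint is also met.

Satisfiable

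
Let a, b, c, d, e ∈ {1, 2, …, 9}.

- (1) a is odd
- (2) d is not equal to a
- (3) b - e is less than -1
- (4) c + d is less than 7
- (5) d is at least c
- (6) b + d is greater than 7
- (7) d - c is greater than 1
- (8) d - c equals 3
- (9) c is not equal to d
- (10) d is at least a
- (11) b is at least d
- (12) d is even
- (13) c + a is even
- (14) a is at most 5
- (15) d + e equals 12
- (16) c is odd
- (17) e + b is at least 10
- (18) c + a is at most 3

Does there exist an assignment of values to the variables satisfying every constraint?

Satisfiable

Setting (a, b, c, d, e) = (1, 5, 1, 4, 8) satisfies everything: constraint 3: b - e = -3; constraint 4: c + d = 5, and the others follow.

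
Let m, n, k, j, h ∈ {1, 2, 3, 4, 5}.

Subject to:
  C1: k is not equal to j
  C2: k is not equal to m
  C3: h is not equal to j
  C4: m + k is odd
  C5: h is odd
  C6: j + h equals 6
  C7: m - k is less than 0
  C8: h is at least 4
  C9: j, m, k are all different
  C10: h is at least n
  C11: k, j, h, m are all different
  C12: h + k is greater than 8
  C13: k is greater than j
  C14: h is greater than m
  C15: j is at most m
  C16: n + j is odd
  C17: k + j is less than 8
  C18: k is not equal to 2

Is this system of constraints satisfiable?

The assignment m = 3, n = 2, k = 4, j = 1, h = 5 works:
  constraint 6 holds since j + h = 6.
  constraint 7 holds since m - k = -1.
The rest check out directly.

Satisfiable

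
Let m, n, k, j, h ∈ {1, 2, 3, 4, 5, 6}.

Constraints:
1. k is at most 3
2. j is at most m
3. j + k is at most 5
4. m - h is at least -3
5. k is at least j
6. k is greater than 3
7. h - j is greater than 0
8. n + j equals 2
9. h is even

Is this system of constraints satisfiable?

From constraint 6: k ≥ 4. From constraint 1: k ≤ 3. But 3 < 4, so no value of k works.

Unsatisfiable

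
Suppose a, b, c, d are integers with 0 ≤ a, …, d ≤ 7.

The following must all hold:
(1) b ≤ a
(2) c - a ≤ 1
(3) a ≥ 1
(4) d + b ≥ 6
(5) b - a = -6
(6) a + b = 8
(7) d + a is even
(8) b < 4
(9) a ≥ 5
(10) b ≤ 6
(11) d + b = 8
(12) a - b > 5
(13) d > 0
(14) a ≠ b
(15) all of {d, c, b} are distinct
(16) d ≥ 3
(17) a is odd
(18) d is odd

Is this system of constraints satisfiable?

Satisfiable

Take a = 7, b = 1, c = 5, d = 7. Then constraint 2: c - a = -2; constraint 4: d + b = 8, and every other listed constraint is also met.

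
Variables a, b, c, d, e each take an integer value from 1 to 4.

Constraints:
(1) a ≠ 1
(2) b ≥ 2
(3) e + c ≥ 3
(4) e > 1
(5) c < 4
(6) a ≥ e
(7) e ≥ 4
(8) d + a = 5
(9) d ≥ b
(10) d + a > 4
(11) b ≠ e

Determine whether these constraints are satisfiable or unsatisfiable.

From constraints 2 and 9: d ≥ b ≥ 2. From constraints 6 and 7: a ≥ e ≥ 4. Hence d + a ≥ 6. But constraint 8 requires d + a = 5, and 5 < 6. Contradiction.

Unsatisfiable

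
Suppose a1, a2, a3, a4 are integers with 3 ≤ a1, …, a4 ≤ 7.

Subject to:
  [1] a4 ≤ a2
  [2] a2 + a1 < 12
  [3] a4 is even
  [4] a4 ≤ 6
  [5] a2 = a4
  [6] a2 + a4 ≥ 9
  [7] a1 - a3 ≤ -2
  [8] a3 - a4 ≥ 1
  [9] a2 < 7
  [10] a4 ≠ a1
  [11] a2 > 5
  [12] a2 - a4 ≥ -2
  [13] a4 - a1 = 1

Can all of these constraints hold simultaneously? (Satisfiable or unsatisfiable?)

One satisfying assignment is a1 = 5, a2 = 6, a3 = 7, a4 = 6.
For the less obvious constraints — constraint 2: a2 + a1 = 11; constraint 6: a2 + a4 = 12 — and the others hold by inspection.

Satisfiable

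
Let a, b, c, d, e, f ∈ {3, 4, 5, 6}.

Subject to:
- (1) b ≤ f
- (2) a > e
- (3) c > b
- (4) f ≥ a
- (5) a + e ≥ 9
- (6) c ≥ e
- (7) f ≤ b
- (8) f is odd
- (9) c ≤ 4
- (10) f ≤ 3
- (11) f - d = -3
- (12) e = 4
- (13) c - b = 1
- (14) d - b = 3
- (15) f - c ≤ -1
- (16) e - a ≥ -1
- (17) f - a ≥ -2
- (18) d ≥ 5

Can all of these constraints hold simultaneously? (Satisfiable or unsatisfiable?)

Unsatisfiable

From constraints 4 and 10: a ≤ f ≤ 3. From constraints 6 and 9: e ≤ c ≤ 4. Hence a + e ≤ 7. But constraint 5 requires a + e ≥ 9, and 9 > 7. Contradiction.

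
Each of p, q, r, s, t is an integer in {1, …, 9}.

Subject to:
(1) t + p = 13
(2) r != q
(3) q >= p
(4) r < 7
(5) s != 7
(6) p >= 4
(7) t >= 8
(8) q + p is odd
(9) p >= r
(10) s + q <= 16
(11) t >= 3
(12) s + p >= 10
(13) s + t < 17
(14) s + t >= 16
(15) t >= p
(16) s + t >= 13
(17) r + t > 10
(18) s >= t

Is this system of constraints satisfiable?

Satisfiable

Take p = 5, q = 8, r = 5, s = 8, t = 8. Then constraint 1: t + p = 13; constraint 10: s + q = 16, and every other listed constraint is also met.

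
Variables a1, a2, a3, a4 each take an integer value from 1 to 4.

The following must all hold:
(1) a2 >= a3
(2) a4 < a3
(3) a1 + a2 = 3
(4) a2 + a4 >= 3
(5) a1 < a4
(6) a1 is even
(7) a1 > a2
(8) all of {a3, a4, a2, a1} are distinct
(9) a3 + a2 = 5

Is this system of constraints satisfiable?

Unsatisfiable

Constraints 1, 2, 5, and 7 give a1 < a4, a4 < a3, a3 ≤ a2, a2 < a1. Chaining: a1 < a4 < a3 ≤ a2 < a1, which forces a1 < a1 — impossible.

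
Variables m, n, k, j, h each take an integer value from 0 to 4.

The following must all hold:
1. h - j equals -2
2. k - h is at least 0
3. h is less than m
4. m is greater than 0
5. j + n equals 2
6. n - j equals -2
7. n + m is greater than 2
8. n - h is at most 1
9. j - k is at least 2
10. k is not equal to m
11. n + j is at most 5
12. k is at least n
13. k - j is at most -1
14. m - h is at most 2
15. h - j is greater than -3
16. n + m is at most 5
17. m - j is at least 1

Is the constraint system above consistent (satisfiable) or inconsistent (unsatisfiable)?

Unsatisfiable

Constraints 2, 9, 14, and 17 give k − h ≥ 0, h − m ≥ -2, m − j ≥ 1, j − k ≥ 2.
Adding all 4 inequalities: the left sides telescope to 0, and the right sides sum to 0 + (-2) + 1 + 2 = 1. So 0 ≥ 1, which is false.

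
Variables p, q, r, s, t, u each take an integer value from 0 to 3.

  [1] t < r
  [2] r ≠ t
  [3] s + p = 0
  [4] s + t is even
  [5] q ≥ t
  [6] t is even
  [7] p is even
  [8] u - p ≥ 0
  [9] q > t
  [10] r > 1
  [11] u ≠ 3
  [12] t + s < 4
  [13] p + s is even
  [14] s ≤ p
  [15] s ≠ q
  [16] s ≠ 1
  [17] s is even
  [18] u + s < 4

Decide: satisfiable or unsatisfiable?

The assignment p = 0, q = 3, r = 3, s = 0, t = 2, u = 2 works:
  constraint 3 holds since s + p = 0.
  constraint 8 holds since u - p = 2.
The rest check out directly.

Satisfiable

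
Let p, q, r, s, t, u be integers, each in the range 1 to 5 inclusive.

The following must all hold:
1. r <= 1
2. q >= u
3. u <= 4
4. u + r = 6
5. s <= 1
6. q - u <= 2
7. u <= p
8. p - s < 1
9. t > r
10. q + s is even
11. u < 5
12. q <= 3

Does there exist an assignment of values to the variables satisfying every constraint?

From constraints 2 and 12: u ≤ q ≤ 3. From constraint 1: r ≤ 1. Hence u + r ≤ 4. But constraint 4 requires u + r = 6, and 6 > 4. Contradiction.

Unsatisfiable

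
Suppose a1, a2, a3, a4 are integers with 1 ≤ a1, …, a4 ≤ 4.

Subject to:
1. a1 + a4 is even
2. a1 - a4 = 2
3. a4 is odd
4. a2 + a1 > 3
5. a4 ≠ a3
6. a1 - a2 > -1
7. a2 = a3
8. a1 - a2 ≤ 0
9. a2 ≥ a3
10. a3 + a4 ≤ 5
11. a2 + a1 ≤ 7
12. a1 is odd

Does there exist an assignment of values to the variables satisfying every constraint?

One satisfying assignment is a1 = 3, a2 = 3, a3 = 3, a4 = 1.
For the less obvious constraints — constraint 2: a1 - a4 = 2; constraint 4: a2 + a1 = 6; constraint 6: a1 - a2 = 0 — and the others hold by inspection.

Satisfiable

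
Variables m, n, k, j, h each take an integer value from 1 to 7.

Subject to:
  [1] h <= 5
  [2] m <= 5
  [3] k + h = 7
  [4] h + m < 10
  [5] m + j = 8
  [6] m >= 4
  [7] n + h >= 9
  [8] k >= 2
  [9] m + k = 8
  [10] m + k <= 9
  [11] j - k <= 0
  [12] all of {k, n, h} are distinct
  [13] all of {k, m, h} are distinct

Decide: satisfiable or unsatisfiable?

Satisfiable

Try m = 5, n = 5, k = 3, j = 3, h = 4.
Check constraint 3: k + h = 7; constraint 4: h + m = 9. The remaining constraints are straightforward to verify.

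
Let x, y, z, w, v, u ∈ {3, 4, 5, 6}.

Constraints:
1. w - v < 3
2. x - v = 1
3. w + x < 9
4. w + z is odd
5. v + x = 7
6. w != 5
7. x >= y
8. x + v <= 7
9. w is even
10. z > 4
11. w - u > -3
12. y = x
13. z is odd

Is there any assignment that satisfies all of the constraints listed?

One satisfying assignment is x = 4, y = 4, z = 5, w = 4, v = 3, u = 6.
For the less obvious constraints — constraint 1: w - v = 1; constraint 2: x - v = 1; constraint 3: w + x = 8 — and the others hold by inspection.

Satisfiable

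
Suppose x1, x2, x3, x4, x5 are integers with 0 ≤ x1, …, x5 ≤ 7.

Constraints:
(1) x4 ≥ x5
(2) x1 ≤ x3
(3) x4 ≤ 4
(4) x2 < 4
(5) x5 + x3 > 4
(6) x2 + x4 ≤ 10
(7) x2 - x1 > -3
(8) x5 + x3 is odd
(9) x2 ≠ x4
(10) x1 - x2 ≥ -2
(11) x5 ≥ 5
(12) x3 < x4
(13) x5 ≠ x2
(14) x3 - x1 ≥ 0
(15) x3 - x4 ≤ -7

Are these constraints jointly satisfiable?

From constraint 11: x5 ≥ 5. From constraints 1 and 3: x5 ≤ x4 and x4 ≤ 4, so x5 ≤ 4. But 4 < 5, so no value of x5 works.

Unsatisfiable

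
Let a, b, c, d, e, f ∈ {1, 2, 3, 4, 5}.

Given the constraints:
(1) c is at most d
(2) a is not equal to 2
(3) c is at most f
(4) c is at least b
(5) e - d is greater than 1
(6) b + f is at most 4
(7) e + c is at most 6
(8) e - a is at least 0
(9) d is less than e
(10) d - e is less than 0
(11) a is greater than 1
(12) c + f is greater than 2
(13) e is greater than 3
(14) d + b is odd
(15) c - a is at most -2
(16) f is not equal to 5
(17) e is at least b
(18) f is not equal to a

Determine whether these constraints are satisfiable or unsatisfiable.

The assignment a = 3, b = 1, c = 1, d = 2, e = 4, f = 2 works:
  constraint 5 holds since e - d = 2.
  constraint 6 holds since b + f = 3.
The rest check out directly.

Satisfiable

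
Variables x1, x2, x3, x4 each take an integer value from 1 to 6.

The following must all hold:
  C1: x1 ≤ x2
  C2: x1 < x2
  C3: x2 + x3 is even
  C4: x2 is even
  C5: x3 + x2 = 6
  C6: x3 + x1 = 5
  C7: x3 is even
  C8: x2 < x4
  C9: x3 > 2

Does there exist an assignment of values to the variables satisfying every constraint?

Try x1 = 1, x2 = 2, x3 = 4, x4 = 5.
Check constraint 3: x2 + x3 = 6 is even; constraint 5: x3 + x2 = 6; constraint 6: x3 + x1 = 5. The remaining constraints are straightforward to verify.

Satisfiable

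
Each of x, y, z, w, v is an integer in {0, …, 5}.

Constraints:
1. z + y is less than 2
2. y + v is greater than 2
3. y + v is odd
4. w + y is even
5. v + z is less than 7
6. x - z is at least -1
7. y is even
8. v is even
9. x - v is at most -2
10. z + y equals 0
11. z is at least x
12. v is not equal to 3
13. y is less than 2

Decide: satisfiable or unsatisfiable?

Unsatisfiable

Constraint 7 makes y even and constraint 8 makes v even, so y + v must be even. Constraint 3 says y + v is odd — contradiction.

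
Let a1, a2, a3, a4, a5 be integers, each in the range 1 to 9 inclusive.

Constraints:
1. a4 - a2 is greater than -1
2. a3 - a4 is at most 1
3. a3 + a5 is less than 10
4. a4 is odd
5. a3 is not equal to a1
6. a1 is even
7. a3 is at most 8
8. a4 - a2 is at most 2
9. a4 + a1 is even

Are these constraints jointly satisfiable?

Constraint 4 makes a4 odd and constraint 6 makes a1 even, so a4 + a1 must be odd. Constraint 9 says a4 + a1 is even — contradiction.

Unsatisfiable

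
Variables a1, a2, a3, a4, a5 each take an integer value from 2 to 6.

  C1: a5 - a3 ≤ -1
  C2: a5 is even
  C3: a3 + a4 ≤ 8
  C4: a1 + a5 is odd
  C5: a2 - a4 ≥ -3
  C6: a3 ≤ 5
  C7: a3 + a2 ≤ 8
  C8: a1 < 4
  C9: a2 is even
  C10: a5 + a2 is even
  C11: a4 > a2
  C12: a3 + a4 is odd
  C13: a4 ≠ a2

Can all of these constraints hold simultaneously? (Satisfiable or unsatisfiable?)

The assignment a1 = 3, a2 = 2, a3 = 3, a4 = 4, a5 = 2 works:
  constraint 1 holds since a5 - a3 = -1.
  constraint 3 holds since a3 + a4 = 7.
  constraint 5 holds since a2 - a4 = -2.
The rest check out directly.

Satisfiable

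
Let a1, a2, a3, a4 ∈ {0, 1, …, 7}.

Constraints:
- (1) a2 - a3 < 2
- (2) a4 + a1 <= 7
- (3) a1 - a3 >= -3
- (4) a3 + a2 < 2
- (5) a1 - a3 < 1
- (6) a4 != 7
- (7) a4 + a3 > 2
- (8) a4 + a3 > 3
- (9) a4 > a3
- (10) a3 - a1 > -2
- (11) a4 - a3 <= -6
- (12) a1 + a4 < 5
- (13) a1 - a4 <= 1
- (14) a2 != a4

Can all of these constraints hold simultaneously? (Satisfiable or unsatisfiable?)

Constraints 3, 11, and 13 give a1 − a3 ≥ -3, a3 − a4 ≥ 6, a4 − a1 ≥ -1.
Adding all 3 inequalities: the left sides telescope to 0, and the right sides sum to (-3) + 6 + (-1) = 2. So 0 ≥ 2, which is false.

Unsatisfiable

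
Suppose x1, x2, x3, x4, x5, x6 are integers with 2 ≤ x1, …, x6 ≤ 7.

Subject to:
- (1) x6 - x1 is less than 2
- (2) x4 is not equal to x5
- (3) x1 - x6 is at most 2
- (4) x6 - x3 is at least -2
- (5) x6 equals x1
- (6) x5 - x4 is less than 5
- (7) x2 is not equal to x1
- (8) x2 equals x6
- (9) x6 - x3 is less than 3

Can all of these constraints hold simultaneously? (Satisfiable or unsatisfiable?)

Unsatisfiable

From constraints 5 and 8, x2 = x6 = x1, so x2 = x1. But constraint 7 says x2 ≠ x1. Contradiction.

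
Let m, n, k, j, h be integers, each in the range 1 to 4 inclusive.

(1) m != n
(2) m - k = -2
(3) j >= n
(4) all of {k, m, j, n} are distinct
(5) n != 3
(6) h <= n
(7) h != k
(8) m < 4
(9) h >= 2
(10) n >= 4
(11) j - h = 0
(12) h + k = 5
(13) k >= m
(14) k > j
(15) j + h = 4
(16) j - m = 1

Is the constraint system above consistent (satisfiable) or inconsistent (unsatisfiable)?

From constraints 3 and 10: j ≥ n ≥ 4. From constraint 9: h ≥ 2. Hence j + h ≥ 6. But constraint 15 requires j + h = 4, and 4 < 6. Contradiction.

Unsatisfiable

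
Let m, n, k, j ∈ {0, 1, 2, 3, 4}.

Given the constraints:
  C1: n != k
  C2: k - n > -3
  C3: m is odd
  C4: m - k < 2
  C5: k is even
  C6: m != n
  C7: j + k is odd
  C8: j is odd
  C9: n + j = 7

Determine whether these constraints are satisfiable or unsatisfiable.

Setting (m, n, k, j) = (3, 4, 2, 3) satisfies everything: constraint 2: k - n = -2; constraint 4: m - k = 1; constraint 9: n + j = 7, and the others follow.

Satisfiable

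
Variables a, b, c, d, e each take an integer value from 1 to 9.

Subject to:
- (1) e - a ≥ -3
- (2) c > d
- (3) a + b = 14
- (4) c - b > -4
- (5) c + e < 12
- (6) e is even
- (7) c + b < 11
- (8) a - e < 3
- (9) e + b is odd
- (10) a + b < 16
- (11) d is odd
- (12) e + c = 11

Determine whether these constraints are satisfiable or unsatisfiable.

Take a = 9, b = 5, c = 3, d = 1, e = 8. Then constraint 1: e - a = -1; constraint 3: a + b = 14; constraint 4: c - b = -2, and every other listed constraint is also met.

Satisfiable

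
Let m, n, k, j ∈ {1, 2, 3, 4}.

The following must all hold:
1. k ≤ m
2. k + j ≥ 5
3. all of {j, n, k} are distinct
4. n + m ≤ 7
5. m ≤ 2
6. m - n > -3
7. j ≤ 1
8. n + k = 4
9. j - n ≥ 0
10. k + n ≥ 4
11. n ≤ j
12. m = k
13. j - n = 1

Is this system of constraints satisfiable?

From constraints 1 and 5: k ≤ m ≤ 2. From constraints 7 and 11: n ≤ j ≤ 1. Hence k + n ≤ 3. But constraint 10 requires k + n ≥ 4, and 4 > 3. Contradiction.

Unsatisfiable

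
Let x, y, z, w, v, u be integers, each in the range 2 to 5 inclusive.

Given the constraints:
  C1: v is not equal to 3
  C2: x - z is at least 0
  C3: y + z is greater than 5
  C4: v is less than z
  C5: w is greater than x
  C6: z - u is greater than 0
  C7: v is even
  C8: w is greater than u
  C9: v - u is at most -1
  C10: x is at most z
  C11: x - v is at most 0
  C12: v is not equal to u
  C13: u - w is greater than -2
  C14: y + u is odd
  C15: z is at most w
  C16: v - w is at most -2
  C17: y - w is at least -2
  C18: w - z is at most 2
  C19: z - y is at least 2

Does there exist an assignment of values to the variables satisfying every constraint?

Unsatisfiable

Constraints 2, 11, 16, 17, and 19 give v − x ≥ 0, x − z ≥ 0, z − y ≥ 2, y − w ≥ -2, w − v ≥ 2.
Adding all 5 inequalities: the left sides telescope to 0, and the right sides sum to 0 + 0 + 2 + (-2) + 2 = 2. So 0 ≥ 2, which is false.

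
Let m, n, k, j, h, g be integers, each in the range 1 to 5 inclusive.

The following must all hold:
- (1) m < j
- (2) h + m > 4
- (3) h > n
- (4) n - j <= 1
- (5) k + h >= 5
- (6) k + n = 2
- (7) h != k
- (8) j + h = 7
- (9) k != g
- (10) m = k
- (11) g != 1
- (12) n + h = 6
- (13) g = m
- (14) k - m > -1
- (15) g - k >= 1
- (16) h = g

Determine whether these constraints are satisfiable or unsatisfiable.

Unsatisfiable

From constraints 10, 13, and 16, h = g = m = k, so h = k. But constraint 7 says h ≠ k. Contradiction.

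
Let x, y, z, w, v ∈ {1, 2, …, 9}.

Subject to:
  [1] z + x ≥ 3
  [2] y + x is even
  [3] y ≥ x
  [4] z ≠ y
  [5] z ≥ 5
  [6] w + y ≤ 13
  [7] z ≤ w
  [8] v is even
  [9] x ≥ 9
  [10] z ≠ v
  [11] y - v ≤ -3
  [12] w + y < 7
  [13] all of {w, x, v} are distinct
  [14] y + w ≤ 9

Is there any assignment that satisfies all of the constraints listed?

Unsatisfiable

From constraints 5 and 7: w ≥ z ≥ 5. From constraints 3 and 9: y ≥ x ≥ 9. Hence w + y ≥ 14. But constraint 6 requires w + y ≤ 13, and 13 < 14. Contradiction.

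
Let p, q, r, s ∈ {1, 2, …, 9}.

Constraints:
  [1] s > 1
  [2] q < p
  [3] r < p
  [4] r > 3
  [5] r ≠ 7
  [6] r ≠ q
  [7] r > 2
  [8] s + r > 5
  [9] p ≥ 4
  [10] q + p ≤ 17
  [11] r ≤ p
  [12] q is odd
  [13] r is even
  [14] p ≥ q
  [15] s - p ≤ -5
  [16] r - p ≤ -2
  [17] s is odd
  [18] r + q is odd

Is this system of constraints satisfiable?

Try p = 9, q = 5, r = 4, s = 3.
Check constraint 8: s + r = 7; constraint 10: q + p = 14. The remaining constraints are straightforward to verify.

Satisfiable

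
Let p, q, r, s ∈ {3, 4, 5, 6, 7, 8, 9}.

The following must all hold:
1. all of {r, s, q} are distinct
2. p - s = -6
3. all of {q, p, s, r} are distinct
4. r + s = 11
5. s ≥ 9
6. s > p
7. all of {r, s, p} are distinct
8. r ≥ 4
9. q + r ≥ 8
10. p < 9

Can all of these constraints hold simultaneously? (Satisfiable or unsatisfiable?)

Unsatisfiable

From constraint 8: r ≥ 4. From constraint 5: s ≥ 9. Hence r + s ≥ 13. But constraint 4 requires r + s = 11, and 11 < 13. Contradiction.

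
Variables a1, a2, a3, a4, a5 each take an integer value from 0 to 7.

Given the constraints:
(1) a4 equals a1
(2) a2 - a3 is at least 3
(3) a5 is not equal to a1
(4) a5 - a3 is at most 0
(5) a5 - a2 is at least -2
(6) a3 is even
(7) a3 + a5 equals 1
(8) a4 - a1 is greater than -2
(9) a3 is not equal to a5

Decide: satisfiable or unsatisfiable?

Unsatisfiable

Constraints 2, 4, and 5 give a2 − a3 ≥ 3, a3 − a5 ≥ 0, a5 − a2 ≥ -2.
Adding all 3 inequalities: the left sides telescope to 0, and the right sides sum to 3 + 0 + (-2) = 1. So 0 ≥ 1, which is false.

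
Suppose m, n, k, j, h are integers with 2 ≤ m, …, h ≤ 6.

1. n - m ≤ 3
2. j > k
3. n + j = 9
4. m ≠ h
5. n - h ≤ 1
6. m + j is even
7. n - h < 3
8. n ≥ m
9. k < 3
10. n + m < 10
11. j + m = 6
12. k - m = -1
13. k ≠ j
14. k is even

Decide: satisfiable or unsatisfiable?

Satisfiable

One satisfying assignment is m = 3, n = 6, k = 2, j = 3, h = 6.
For the less obvious constraints — constraint 1: n - m = 3; constraint 3: n + j = 9 — and the others hold by inspection.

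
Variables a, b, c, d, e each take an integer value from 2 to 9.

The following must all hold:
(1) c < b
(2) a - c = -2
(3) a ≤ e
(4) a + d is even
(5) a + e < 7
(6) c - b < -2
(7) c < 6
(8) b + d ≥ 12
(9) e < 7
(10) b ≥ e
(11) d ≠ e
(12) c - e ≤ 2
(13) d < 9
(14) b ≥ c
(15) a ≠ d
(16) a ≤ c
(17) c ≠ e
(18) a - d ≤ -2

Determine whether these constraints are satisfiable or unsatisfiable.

The assignment a = 3, b = 9, c = 5, d = 5, e = 3 works:
  constraint 2 holds since a - c = -2.
  constraint 5 holds since a + e = 6.
  constraint 6 holds since c - b = -4.
The rest check out directly.

Satisfiable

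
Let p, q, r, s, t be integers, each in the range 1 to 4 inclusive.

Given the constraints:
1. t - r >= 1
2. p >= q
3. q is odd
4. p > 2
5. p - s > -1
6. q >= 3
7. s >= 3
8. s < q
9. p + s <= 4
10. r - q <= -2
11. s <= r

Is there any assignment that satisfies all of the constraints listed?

Unsatisfiable

From constraints 2 and 6: p ≥ q ≥ 3. From constraint 7: s ≥ 3. Hence p + s ≥ 6. But constraint 9 requires p + s ≤ 4, and 4 < 6. Contradiction.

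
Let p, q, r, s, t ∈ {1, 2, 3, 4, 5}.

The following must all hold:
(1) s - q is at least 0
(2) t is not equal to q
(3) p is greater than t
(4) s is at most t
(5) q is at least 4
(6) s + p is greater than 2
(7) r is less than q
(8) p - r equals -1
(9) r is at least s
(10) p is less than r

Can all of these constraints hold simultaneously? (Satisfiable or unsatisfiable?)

Constraints 1, 3, 4, 7, and 10 give r < q, q ≤ s, s ≤ t, t < p, p < r. Chaining: r < q ≤ s ≤ t < p < r, which forces r < r — impossible.

Unsatisfiable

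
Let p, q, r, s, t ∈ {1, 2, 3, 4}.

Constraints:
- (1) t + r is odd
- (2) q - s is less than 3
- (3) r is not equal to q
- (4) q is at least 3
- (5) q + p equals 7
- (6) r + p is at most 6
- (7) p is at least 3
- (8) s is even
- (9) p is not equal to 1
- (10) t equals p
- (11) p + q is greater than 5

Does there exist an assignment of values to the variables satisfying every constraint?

Try p = 3, q = 4, r = 2, s = 4, t = 3.
Check constraint 2: q - s = 0; constraint 5: q + p = 7. The remaining constraints are straightforward to verify.

Satisfiable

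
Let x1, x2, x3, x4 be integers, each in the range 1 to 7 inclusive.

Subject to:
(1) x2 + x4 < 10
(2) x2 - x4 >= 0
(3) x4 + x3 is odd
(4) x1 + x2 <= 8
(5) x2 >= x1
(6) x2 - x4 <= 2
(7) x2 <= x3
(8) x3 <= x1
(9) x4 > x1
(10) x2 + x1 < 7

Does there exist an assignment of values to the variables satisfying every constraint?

Unsatisfiable

Constraints 2, 7, 8, and 9 give x1 < x4, x4 ≤ x2, x2 ≤ x3, x3 ≤ x1. Chaining: x1 < x4 ≤ x2 ≤ x3 ≤ x1, which forces x1 < x1 — impossible.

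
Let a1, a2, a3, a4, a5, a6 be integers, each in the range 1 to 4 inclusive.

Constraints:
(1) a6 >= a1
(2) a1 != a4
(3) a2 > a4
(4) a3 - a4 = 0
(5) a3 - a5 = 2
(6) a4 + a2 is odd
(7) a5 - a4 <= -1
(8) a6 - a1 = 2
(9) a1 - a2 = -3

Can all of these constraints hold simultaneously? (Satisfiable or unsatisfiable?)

Satisfiable

The assignment a1 = 1, a2 = 4, a3 = 3, a4 = 3, a5 = 1, a6 = 3 works:
  constraint 4 holds since a3 - a4 = 0.
  constraint 5 holds since a3 - a5 = 2.
The rest check out directly.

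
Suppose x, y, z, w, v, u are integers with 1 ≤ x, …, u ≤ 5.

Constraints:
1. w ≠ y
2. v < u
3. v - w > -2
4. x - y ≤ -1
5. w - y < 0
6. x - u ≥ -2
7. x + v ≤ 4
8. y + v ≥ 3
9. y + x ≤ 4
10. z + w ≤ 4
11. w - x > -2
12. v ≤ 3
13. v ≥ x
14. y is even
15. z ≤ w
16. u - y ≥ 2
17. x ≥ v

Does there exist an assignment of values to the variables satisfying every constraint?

Unsatisfiable

Constraints 4, 6, and 16 give x − u ≥ -2, u − y ≥ 2, y − x ≥ 1.
Adding all 3 inequalities: the left sides telescope to 0, and the right sides sum to (-2) + 2 + 1 = 1. So 0 ≥ 1, which is false.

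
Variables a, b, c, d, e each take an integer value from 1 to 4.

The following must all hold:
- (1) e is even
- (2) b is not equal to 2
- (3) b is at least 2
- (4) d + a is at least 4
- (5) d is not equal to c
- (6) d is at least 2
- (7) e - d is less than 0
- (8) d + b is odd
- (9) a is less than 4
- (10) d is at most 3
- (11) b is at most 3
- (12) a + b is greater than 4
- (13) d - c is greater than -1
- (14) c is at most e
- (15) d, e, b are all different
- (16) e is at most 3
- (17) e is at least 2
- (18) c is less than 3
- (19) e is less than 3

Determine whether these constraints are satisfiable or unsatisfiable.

Constraints 3, 6, 10, 11, 16, and 17 confine each of d, e, b to the 2 values {2, 3}.
Constraint 15 requires all 3 of them to be distinct, but only 2 values are available — impossible by the pigeonhole principle.

Unsatisfiable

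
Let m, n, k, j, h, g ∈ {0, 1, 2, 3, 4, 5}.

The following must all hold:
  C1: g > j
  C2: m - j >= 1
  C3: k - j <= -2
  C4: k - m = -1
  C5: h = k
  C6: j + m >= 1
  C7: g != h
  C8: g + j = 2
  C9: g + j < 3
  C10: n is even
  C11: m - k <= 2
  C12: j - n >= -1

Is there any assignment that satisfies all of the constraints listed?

Constraints 2, 3, and 11 give m − j ≥ 1, j − k ≥ 2, k − m ≥ -2.
Adding all 3 inequalities: the left sides telescope to 0, and the right sides sum to 1 + 2 + (-2) = 1. So 0 ≥ 1, which is false.

Unsatisfiable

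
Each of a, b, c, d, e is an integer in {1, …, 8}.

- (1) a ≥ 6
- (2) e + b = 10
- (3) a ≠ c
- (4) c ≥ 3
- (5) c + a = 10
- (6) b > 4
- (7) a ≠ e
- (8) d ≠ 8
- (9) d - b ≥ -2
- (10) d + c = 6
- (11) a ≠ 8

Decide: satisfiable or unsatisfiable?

Satisfiable

One satisfying assignment is a = 7, b = 5, c = 3, d = 3, e = 5.
For the less obvious constraints — constraint 2: e + b = 10; constraint 5: c + a = 10 — and the others hold by inspection.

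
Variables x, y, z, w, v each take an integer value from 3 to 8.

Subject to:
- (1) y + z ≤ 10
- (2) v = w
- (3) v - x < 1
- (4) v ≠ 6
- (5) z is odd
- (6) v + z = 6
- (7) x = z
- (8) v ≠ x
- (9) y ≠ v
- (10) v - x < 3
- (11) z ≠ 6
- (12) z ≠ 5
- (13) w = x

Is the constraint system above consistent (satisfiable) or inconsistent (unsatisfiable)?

From constraints 2 and 13, v = w = x, so v = x. But constraint 8 says v ≠ x. Contradiction.

Unsatisfiable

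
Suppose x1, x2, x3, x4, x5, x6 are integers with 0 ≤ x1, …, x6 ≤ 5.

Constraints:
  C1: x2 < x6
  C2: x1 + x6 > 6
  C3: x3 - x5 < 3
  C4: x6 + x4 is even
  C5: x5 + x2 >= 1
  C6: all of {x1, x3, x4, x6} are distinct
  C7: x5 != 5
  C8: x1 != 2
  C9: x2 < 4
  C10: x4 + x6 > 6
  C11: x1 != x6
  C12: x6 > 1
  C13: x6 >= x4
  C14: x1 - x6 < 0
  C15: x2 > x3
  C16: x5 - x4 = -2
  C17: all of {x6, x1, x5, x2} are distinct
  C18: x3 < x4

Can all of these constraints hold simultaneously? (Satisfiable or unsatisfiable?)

Setting (x1, x2, x3, x4, x5, x6) = (4, 2, 1, 3, 1, 5) satisfies everything: constraint 2: x1 + x6 = 9; constraint 3: x3 - x5 = 0; constraint 5: x5 + x2 = 3, and the others follow.

Satisfiable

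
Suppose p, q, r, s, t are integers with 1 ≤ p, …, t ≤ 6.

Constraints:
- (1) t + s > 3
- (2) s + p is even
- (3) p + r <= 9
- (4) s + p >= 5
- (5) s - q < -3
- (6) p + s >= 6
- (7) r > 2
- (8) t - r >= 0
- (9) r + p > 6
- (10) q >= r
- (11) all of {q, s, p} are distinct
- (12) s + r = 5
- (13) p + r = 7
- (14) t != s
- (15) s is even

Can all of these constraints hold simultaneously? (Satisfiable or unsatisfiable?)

Take p = 4, q = 6, r = 3, s = 2, t = 4. Then constraint 1: t + s = 6; constraint 3: p + r = 7; constraint 4: s + p = 6, and every other listed constraint is also met.

Satisfiable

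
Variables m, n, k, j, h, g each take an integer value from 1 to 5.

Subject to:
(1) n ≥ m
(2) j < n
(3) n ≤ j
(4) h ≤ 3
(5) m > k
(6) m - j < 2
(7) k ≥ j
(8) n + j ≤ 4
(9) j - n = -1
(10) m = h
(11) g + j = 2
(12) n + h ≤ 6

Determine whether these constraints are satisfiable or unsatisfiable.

Unsatisfiable

Constraints 1, 3, 5, and 7 give m ≤ n, n ≤ j, j ≤ k, k < m. Chaining: m ≤ n ≤ j ≤ k < m, which forces m < m — impossible.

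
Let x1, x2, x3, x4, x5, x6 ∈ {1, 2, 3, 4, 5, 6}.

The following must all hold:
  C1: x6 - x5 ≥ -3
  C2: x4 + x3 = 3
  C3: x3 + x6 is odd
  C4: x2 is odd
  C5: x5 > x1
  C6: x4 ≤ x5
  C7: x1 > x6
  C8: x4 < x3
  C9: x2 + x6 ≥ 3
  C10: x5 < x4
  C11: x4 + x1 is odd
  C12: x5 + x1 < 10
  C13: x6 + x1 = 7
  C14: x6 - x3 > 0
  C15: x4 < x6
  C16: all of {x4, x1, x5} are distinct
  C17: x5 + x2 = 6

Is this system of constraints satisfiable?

Unsatisfiable

Constraints 5, 7, 8, 10, and 14 give x5 < x4, x4 < x3, x3 < x6, x6 < x1, x1 < x5. Chaining: x5 < x4 < x3 < x6 < x1 < x5, which forces x5 < x5 — impossible.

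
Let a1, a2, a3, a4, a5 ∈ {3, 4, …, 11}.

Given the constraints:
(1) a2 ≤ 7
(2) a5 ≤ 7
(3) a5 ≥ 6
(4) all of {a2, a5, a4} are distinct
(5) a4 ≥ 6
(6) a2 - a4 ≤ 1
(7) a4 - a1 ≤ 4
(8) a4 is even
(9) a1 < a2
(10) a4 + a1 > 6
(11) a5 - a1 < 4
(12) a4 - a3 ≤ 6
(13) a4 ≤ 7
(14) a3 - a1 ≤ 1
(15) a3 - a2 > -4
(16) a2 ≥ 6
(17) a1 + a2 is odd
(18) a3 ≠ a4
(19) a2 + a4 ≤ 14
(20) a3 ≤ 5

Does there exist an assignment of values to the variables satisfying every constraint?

Unsatisfiable

Constraints 1, 2, 3, 5, 13, and 16 confine each of a2, a5, a4 to the 2 values {6, 7}.
Constraint 4 requires all 3 of them to be distinct, but only 2 values are available — impossible by the pigeonhole principle.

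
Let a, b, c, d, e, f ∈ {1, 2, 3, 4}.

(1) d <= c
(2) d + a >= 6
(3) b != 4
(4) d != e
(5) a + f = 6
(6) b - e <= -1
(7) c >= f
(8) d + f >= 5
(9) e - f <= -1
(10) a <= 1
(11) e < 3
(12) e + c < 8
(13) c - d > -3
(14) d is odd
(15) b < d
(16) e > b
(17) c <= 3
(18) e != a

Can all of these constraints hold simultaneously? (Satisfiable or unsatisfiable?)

From constraints 1 and 17: d ≤ c ≤ 3. From constraint 10: a ≤ 1. Hence d + a ≤ 4. But constraint 2 requires d + a ≥ 6, and 6 > 4. Contradiction.

Unsatisfiable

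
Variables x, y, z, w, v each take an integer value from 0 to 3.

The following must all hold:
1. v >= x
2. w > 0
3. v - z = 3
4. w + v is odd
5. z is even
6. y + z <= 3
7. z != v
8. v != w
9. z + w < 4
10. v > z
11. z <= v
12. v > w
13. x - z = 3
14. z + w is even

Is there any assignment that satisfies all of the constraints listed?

The assignment x = 3, y = 3, z = 0, w = 2, v = 3 works:
  constraint 3 holds since v - z = 3.
  constraint 6 holds since y + z = 3.
  constraint 9 holds since z + w = 2.
The rest check out directly.

Satisfiable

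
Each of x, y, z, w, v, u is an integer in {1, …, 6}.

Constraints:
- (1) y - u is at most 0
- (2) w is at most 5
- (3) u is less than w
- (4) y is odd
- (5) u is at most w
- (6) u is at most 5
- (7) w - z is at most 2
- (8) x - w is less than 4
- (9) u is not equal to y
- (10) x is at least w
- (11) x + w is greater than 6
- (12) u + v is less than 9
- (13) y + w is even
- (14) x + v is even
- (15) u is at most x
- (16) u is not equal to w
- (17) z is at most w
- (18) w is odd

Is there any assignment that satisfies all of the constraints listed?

The assignment x = 6, y = 1, z = 3, w = 3, v = 6, u = 2 works:
  constraint 1 holds since y - u = -1.
  constraint 7 holds since w - z = 0.
  constraint 8 holds since x - w = 3.
The rest check out directly.

Satisfiable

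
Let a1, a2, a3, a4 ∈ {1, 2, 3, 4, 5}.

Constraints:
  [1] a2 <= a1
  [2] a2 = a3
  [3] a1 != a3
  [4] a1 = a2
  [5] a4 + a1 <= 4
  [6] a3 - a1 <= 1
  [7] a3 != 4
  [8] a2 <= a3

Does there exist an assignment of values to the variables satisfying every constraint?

Unsatisfiable

From constraints 2 and 4, a1 = a2 = a3, so a1 = a3. But constraint 3 says a1 ≠ a3. Contradiction.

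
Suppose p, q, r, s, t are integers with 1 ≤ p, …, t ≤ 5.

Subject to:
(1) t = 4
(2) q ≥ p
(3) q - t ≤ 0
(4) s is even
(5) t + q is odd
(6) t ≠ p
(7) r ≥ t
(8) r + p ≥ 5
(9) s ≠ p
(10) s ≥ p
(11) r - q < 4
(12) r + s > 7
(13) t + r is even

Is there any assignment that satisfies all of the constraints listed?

Take p = 3, q = 3, r = 4, s = 4, t = 4. Then constraint 3: q - t = -1; constraint 8: r + p = 7; constraint 11: r - q = 1, and every other listed constraint is also met.

Satisfiable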